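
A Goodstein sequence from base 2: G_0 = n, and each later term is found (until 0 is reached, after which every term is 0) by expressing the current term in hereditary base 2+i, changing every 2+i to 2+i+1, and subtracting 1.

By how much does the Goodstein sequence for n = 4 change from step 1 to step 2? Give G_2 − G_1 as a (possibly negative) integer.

i=0: 4 = 2^2 (b=2); 2→3: 3^3 = 27; 27−1 = 26
i=1: 26 = 2·3^2 + 2·3 + 2 (b=3); 3→4: 2·4^2 + 2·4 + 2 = 42; 42−1 = 41

15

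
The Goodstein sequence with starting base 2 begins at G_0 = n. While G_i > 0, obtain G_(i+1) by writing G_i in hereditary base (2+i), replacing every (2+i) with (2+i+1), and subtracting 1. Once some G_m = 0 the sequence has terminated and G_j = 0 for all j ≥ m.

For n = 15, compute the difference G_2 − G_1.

[0] 15 ≡ 2^(2 + 1) + 2^2 + 2 + 1 (base 2). Lift 3: 112. −1: 111.
[1] 111 ≡ 3^(3 + 1) + 3^3 + 3 (base 3). Lift 4: 1284. −1: 1283.

1172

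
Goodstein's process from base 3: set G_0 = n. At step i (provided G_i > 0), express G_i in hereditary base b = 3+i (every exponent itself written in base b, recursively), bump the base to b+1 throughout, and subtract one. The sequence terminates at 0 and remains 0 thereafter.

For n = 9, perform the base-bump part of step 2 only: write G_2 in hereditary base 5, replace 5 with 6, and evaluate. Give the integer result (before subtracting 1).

20

[0] 9 ≡ 3^2 (base 3). Lift 4: 16. −1: 15.
[1] 15 ≡ 3·4 + 3 (base 4). Lift 5: 18. −1: 17.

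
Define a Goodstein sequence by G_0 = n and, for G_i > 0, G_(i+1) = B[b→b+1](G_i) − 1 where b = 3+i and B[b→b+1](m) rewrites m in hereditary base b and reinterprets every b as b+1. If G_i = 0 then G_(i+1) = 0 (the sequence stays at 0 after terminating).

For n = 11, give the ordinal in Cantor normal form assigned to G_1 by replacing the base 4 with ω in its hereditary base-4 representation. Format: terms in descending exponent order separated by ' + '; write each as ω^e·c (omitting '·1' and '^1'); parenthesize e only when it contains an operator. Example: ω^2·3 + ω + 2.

ω^2 + 1

(0) 11|_3 = 3^2 + 2 ↦ 4^2 + 2|_4 = 18 ⇒ 17
(1) 17|_4 = 4^2 + 1 ↦ 5^2 + 1|_5 = 26 ⇒ 25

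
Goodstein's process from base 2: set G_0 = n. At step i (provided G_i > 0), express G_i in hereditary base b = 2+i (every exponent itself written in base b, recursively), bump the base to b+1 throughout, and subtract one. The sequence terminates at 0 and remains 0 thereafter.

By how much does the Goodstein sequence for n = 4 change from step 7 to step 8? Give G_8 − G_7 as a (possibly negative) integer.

38

G_0 = 4. HB_2(4) = 2^2. Bump = 27. G_1 = 26.
G_1 = 26. HB_3(26) = 2·3^2 + 2·3 + 2. Bump = 42. G_2 = 41.
G_2 = 41. HB_4(41) = 2·4^2 + 2·4 + 1. Bump = 61. G_3 = 60.
G_3 = 60. HB_5(60) = 2·5^2 + 2·5. Bump = 84. G_4 = 83.
G_4 = 83. HB_6(83) = 2·6^2 + 6 + 5. Bump = 110. G_5 = 109.
G_5 = 109. HB_7(109) = 2·7^2 + 7 + 4. Bump = 140. G_6 = 139.
G_6 = 139. HB_8(139) = 2·8^2 + 8 + 3. Bump = 174. G_7 = 173.
G_7 = 173. HB_9(173) = 2·9^2 + 9 + 2. Bump = 212. G_8 = 211.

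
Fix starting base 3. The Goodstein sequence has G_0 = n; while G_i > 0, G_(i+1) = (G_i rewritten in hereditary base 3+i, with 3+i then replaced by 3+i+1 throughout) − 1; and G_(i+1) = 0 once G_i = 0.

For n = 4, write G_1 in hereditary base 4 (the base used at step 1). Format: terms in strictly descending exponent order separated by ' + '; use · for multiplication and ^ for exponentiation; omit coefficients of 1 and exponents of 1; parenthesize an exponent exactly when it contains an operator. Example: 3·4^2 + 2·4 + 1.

[0] 4 ≡ 3 + 1 (base 3). Lift 4: 5. −1: 4.
[1] 4 ≡ 4 (base 4). Lift 5: 5. −1: 4.

4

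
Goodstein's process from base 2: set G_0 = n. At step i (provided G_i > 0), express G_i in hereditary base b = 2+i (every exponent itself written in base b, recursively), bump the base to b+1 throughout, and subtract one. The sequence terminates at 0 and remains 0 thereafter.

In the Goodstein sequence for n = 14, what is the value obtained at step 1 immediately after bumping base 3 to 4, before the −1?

[0] 14 ≡ 2^(2 + 1) + 2^2 + 2 (base 2). Lift 3: 111. −1: 110.
[1] 110 ≡ 3^(3 + 1) + 3^3 + 2 (base 3). Lift 4: 1282. −1: 1281.

1282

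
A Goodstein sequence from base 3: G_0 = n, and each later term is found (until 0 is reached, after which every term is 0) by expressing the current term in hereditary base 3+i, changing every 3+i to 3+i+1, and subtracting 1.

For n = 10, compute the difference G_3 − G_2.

3

base 3: 10 = 3^2 + 1; at 4: 4^2 + 1 = 17; next = 16
base 4: 16 = 4^2; at 5: 5^2 = 25; next = 24
base 5: 24 = 4·5 + 4; at 6: 4·6 + 4 = 28; next = 27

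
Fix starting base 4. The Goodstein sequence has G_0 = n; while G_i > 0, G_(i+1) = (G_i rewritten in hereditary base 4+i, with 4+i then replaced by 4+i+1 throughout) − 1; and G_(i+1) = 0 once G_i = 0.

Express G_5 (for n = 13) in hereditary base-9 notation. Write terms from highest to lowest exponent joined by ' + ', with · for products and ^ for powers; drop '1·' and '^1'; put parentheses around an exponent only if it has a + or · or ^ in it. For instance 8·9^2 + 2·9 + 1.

2·9 + 2

G_0 = 13. HB_4(13) = 3·4 + 1. Bump = 16. G_1 = 15.
G_1 = 15. HB_5(15) = 3·5. Bump = 18. G_2 = 17.
G_2 = 17. HB_6(17) = 2·6 + 5. Bump = 19. G_3 = 18.
G_3 = 18. HB_7(18) = 2·7 + 4. Bump = 20. G_4 = 19.
G_4 = 19. HB_8(19) = 2·8 + 3. Bump = 21. G_5 = 20.
G_5 = 20. HB_9(20) = 2·9 + 2. Bump = 22. G_6 = 21.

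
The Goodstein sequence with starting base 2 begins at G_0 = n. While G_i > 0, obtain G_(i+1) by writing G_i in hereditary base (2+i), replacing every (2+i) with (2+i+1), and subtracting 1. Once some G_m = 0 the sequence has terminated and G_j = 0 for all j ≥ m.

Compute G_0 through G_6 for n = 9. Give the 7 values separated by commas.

9 —HB2→ 2^(2 + 1) + 1 —bump→ 3^(3 + 1) + 1 = 82 —(−1)→ 81
81 —HB3→ 3^(3 + 1) —bump→ 4^(4 + 1) = 1024 —(−1)→ 1023
1023 —HB4→ 3·4^4 + 3·4^3 + 3·4^2 + 3·4 + 3 —bump→ 3·5^5 + 3·5^3 + 3·5^2 + 3·5 + 3 = 9843 —(−1)→ 9842
9842 —HB5→ 3·5^5 + 3·5^3 + 3·5^2 + 3·5 + 2 —bump→ 3·6^6 + 3·6^3 + 3·6^2 + 3·6 + 2 = 140744 —(−1)→ 140743
140743 —HB6→ 3·6^6 + 3·6^3 + 3·6^2 + 3·6 + 1 —bump→ 3·7^7 + 3·7^3 + 3·7^2 + 3·7 + 1 = 2471827 —(−1)→ 2471826
2471826 —HB7→ 3·7^7 + 3·7^3 + 3·7^2 + 3·7 —bump→ 3·8^8 + 3·8^3 + 3·8^2 + 3·8 = 50333400 —(−1)→ 50333399

9, 81, 1023, 9842, 140743, 2471826, 50333399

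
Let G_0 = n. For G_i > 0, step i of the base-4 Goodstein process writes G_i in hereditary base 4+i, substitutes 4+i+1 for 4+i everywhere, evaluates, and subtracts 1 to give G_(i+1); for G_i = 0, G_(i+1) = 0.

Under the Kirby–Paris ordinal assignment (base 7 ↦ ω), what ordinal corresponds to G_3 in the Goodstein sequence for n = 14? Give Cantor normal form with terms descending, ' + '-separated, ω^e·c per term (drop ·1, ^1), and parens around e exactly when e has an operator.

ω·2 + 6

i=0: 14 = 3·4 + 2 (b=4); 4→5: 3·5 + 2 = 17; 17−1 = 16
i=1: 16 = 3·5 + 1 (b=5); 5→6: 3·6 + 1 = 19; 19−1 = 18
i=2: 18 = 3·6 (b=6); 6→7: 3·7 = 21; 21−1 = 20
i=3: 20 = 2·7 + 6 (b=7); 7→8: 2·8 + 6 = 22; 22−1 = 21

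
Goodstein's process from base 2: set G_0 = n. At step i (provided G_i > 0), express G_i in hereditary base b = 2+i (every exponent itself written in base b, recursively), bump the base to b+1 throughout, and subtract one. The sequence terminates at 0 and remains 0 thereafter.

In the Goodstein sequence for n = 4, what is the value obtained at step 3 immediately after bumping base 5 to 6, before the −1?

84

[0] 4 ≡ 2^2 (base 2). Lift 3: 27. −1: 26.
[1] 26 ≡ 2·3^2 + 2·3 + 2 (base 3). Lift 4: 42. −1: 41.
[2] 41 ≡ 2·4^2 + 2·4 + 1 (base 4). Lift 5: 61. −1: 60.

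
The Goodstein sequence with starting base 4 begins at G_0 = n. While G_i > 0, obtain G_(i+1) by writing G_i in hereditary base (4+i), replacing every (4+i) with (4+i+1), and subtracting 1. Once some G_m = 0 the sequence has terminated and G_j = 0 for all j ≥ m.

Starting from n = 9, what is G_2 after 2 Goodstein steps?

11

G_0=9  [base 4] 2·4 + 1  →[4↦5]→  2·5 + 1 = 11  −1 ⇒ G_1=10
G_1=10  [base 5] 2·5  →[5↦6]→  2·6 = 12  −1 ⇒ G_2=11
G_2=11  [base 6] 6 + 5  →[6↦7]→  7 + 5 = 12  −1 ⇒ G_3=11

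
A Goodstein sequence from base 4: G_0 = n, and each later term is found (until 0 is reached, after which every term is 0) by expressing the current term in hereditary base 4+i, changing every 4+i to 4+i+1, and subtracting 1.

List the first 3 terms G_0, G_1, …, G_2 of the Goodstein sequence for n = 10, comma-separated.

10, 11, 12

10 —HB4→ 2·4 + 2 —bump→ 2·5 + 2 = 12 —(−1)→ 11
11 —HB5→ 2·5 + 1 —bump→ 2·6 + 1 = 13 —(−1)→ 12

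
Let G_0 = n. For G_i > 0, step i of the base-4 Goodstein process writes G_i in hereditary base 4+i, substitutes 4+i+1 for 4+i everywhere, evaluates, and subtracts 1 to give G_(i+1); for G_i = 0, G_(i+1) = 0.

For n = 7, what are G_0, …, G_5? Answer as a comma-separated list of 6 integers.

G_0=7  [base 4] 4 + 3  →[4↦5]→  5 + 3 = 8  −1 ⇒ G_1=7
G_1=7  [base 5] 5 + 2  →[5↦6]→  6 + 2 = 8  −1 ⇒ G_2=7
G_2=7  [base 6] 6 + 1  →[6↦7]→  7 + 1 = 8  −1 ⇒ G_3=7
G_3=7  [base 7] 7  →[7↦8]→  8 = 8  −1 ⇒ G_4=7
G_4=7  [base 8] 7  →[8↦9]→  7 = 7  −1 ⇒ G_5=6

7, 7, 7, 7, 7, 6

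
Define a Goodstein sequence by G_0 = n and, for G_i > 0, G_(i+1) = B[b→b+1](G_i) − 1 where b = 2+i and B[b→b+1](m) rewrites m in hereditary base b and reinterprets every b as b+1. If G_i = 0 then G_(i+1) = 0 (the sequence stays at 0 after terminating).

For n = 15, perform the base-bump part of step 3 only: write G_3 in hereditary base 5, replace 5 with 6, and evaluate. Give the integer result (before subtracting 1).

326594

base 2: 15 = 2^(2 + 1) + 2^2 + 2 + 1; at 3: 3^(3 + 1) + 3^3 + 3 + 1 = 112; next = 111
base 3: 111 = 3^(3 + 1) + 3^3 + 3; at 4: 4^(4 + 1) + 4^4 + 4 = 1284; next = 1283
base 4: 1283 = 4^(4 + 1) + 4^4 + 3; at 5: 5^(5 + 1) + 5^5 + 3 = 18753; next = 18752
base 5: 18752 = 5^(5 + 1) + 5^5 + 2; at 6: 6^(6 + 1) + 6^6 + 2 = 326594; next = 326593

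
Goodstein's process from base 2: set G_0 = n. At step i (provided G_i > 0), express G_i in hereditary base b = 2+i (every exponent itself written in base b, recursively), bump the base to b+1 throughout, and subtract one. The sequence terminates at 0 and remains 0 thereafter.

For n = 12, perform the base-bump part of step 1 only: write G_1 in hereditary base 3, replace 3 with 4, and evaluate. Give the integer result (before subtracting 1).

1066

step 0: 12 = 2^(2 + 1) + 2^2; sub 3 for 2: 3^(3 + 1) + 3^3; = 108; G_1 = 108−1 = 107
step 1: 107 = 3^(3 + 1) + 2·3^2 + 2·3 + 2; sub 4 for 3: 4^(4 + 1) + 2·4^2 + 2·4 + 2; = 1066; G_2 = 1066−1 = 1065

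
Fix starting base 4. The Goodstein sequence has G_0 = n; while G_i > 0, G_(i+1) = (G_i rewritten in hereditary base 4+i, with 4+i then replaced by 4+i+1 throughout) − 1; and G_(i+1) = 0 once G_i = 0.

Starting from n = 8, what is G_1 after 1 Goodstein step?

9

step 0: 8 = 2·4; sub 5 for 4: 2·5; = 10; G_1 = 10−1 = 9
step 1: 9 = 5 + 4; sub 6 for 5: 6 + 4; = 10; G_2 = 10−1 = 9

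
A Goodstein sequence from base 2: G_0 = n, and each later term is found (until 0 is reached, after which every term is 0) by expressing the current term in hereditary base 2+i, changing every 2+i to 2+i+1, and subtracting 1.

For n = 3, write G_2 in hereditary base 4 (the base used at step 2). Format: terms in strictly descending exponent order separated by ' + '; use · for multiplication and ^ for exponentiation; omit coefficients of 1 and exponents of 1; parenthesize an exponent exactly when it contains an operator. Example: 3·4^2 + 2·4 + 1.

[0] 3 ≡ 2 + 1 (base 2). Lift 3: 4. −1: 3.
[1] 3 ≡ 3 (base 3). Lift 4: 4. −1: 3.

3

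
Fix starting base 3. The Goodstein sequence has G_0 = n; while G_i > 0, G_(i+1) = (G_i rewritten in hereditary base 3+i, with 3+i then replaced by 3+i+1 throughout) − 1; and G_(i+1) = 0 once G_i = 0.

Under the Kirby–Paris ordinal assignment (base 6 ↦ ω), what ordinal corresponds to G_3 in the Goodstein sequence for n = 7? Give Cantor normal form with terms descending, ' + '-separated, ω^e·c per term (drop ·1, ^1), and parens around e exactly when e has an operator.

ω + 3

G_0 = 7. HB_3(7) = 2·3 + 1. Bump = 9. G_1 = 8.
G_1 = 8. HB_4(8) = 2·4. Bump = 10. G_2 = 9.
G_2 = 9. HB_5(9) = 5 + 4. Bump = 10. G_3 = 9.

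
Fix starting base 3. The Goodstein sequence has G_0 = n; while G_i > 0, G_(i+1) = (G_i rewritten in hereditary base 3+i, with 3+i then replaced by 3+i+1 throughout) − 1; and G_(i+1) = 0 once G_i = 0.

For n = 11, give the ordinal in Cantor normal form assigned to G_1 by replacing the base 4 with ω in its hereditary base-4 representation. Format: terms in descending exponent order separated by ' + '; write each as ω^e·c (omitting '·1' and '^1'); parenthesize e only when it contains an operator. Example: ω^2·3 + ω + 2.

base 3: 11 = 3^2 + 2; at 4: 4^2 + 2 = 18; next = 17
base 4: 17 = 4^2 + 1; at 5: 5^2 + 1 = 26; next = 25

ω^2 + 1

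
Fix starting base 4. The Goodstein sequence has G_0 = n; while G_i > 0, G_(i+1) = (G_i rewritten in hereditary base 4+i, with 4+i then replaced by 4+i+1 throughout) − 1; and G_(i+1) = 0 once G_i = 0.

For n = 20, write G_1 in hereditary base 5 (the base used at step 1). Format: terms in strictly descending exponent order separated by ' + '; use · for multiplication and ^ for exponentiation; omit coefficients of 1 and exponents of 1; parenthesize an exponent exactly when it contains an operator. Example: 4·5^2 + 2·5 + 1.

20 —HB4→ 4^2 + 4 —bump→ 5^2 + 5 = 30 —(−1)→ 29
29 —HB5→ 5^2 + 4 —bump→ 6^2 + 4 = 40 —(−1)→ 39

5^2 + 4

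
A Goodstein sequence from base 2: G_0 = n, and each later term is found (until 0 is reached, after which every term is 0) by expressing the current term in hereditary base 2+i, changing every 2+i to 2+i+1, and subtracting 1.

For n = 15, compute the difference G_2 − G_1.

base 2: 15 = 2^(2 + 1) + 2^2 + 2 + 1; at 3: 3^(3 + 1) + 3^3 + 3 + 1 = 112; next = 111
base 3: 111 = 3^(3 + 1) + 3^3 + 3; at 4: 4^(4 + 1) + 4^4 + 4 = 1284; next = 1283

1172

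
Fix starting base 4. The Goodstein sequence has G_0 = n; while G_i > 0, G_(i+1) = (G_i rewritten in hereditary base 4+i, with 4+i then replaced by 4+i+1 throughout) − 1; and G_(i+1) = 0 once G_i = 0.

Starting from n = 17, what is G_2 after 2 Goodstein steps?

35

17 —HB4→ 4^2 + 1 —bump→ 5^2 + 1 = 26 —(−1)→ 25
25 —HB5→ 5^2 —bump→ 6^2 = 36 —(−1)→ 35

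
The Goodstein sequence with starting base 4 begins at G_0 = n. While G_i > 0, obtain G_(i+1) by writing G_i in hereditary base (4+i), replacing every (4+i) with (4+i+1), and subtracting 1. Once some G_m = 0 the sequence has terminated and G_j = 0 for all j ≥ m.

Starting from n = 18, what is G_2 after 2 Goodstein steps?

(0) 18|_4 = 4^2 + 2 ↦ 5^2 + 2|_5 = 27 ⇒ 26
(1) 26|_5 = 5^2 + 1 ↦ 6^2 + 1|_6 = 37 ⇒ 36
(2) 36|_6 = 6^2 ↦ 7^2|_7 = 49 ⇒ 48

36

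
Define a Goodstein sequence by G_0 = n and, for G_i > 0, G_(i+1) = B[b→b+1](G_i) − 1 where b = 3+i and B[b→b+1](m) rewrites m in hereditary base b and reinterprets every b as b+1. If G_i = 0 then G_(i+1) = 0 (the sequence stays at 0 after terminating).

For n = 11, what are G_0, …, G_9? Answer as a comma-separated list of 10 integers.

11, 17, 25, 35, 39, 43, 47, 51, 55, 59

G_0 = 11. HB_3(11) = 3^2 + 2. Bump = 18. G_1 = 17.
G_1 = 17. HB_4(17) = 4^2 + 1. Bump = 26. G_2 = 25.
G_2 = 25. HB_5(25) = 5^2. Bump = 36. G_3 = 35.
G_3 = 35. HB_6(35) = 5·6 + 5. Bump = 40. G_4 = 39.
G_4 = 39. HB_7(39) = 5·7 + 4. Bump = 44. G_5 = 43.
G_5 = 43. HB_8(43) = 5·8 + 3. Bump = 48. G_6 = 47.
G_6 = 47. HB_9(47) = 5·9 + 2. Bump = 52. G_7 = 51.
G_7 = 51. HB_10(51) = 5·10 + 1. Bump = 56. G_8 = 55.
G_8 = 55. HB_11(55) = 5·11. Bump = 60. G_9 = 59.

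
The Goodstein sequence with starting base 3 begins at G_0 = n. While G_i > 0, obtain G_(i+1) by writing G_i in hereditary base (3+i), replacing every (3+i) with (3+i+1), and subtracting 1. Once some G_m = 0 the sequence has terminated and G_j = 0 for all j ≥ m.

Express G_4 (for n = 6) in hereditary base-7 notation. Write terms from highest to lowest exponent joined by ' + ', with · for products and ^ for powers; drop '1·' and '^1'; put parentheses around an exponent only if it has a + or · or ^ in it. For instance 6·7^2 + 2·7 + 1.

7

G_0 = 6. HB_3(6) = 2·3. Bump = 8. G_1 = 7.
G_1 = 7. HB_4(7) = 4 + 3. Bump = 8. G_2 = 7.
G_2 = 7. HB_5(7) = 5 + 2. Bump = 8. G_3 = 7.
G_3 = 7. HB_6(7) = 6 + 1. Bump = 8. G_4 = 7.
G_4 = 7. HB_7(7) = 7. Bump = 8. G_5 = 7.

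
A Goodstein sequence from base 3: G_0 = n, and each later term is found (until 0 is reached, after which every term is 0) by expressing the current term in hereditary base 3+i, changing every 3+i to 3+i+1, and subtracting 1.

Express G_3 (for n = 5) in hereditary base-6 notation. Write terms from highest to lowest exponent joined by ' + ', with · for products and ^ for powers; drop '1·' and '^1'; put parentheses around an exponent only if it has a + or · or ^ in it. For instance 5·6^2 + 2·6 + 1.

5

(0) 5|_3 = 3 + 2 ↦ 4 + 2|_4 = 6 ⇒ 5
(1) 5|_4 = 4 + 1 ↦ 5 + 1|_5 = 6 ⇒ 5
(2) 5|_5 = 5 ↦ 6|_6 = 6 ⇒ 5
(3) 5|_6 = 5 ↦ 5|_7 = 5 ⇒ 4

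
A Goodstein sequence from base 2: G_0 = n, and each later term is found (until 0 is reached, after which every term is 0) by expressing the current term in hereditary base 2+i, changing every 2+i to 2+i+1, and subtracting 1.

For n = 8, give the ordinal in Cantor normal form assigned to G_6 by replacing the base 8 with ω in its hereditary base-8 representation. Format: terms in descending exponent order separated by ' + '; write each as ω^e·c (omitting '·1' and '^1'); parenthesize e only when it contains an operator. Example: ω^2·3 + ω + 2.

step 0: 8 = 2^(2 + 1); sub 3 for 2: 3^(3 + 1); = 81; G_1 = 81−1 = 80
step 1: 80 = 2·3^3 + 2·3^2 + 2·3 + 2; sub 4 for 3: 2·4^4 + 2·4^2 + 2·4 + 2; = 554; G_2 = 554−1 = 553
step 2: 553 = 2·4^4 + 2·4^2 + 2·4 + 1; sub 5 for 4: 2·5^5 + 2·5^2 + 2·5 + 1; = 6311; G_3 = 6311−1 = 6310
step 3: 6310 = 2·5^5 + 2·5^2 + 2·5; sub 6 for 5: 2·6^6 + 2·6^2 + 2·6; = 93396; G_4 = 93396−1 = 93395
step 4: 93395 = 2·6^6 + 2·6^2 + 6 + 5; sub 7 for 6: 2·7^7 + 2·7^2 + 7 + 5; = 1647196; G_5 = 1647196−1 = 1647195
step 5: 1647195 = 2·7^7 + 2·7^2 + 7 + 4; sub 8 for 7: 2·8^8 + 2·8^2 + 8 + 4; = 33554572; G_6 = 33554572−1 = 33554571
step 6: 33554571 = 2·8^8 + 2·8^2 + 8 + 3; sub 9 for 8: 2·9^9 + 2·9^2 + 9 + 3; = 774841152; G_7 = 774841152−1 = 774841151

ω^ω·2 + ω^2·2 + ω + 3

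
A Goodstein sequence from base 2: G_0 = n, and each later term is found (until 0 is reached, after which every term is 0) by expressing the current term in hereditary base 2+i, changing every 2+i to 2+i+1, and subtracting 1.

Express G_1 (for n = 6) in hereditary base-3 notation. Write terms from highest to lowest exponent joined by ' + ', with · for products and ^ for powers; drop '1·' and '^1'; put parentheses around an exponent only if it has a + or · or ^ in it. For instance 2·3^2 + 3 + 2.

3^3 + 2

[0] 6 ≡ 2^2 + 2 (base 2). Lift 3: 30. −1: 29.
[1] 29 ≡ 3^3 + 2 (base 3). Lift 4: 258. −1: 257.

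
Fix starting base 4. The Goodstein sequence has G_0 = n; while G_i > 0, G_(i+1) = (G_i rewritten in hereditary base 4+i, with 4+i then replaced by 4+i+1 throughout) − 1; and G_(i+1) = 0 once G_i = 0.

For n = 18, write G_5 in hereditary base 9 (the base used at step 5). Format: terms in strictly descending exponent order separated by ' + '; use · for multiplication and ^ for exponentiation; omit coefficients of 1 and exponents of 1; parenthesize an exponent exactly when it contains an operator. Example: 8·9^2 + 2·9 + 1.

6·9 + 4

(0) 18|_4 = 4^2 + 2 ↦ 5^2 + 2|_5 = 27 ⇒ 26
(1) 26|_5 = 5^2 + 1 ↦ 6^2 + 1|_6 = 37 ⇒ 36
(2) 36|_6 = 6^2 ↦ 7^2|_7 = 49 ⇒ 48
(3) 48|_7 = 6·7 + 6 ↦ 6·8 + 6|_8 = 54 ⇒ 53
(4) 53|_8 = 6·8 + 5 ↦ 6·9 + 5|_9 = 59 ⇒ 58
(5) 58|_9 = 6·9 + 4 ↦ 6·10 + 4|_10 = 64 ⇒ 63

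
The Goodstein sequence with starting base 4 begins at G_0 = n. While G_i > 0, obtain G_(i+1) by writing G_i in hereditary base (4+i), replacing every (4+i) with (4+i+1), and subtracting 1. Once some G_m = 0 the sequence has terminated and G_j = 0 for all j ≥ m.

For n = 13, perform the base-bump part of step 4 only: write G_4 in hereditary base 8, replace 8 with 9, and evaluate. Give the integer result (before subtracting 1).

21

G_0=13  [base 4] 3·4 + 1  →[4↦5]→  3·5 + 1 = 16  −1 ⇒ G_1=15
G_1=15  [base 5] 3·5  →[5↦6]→  3·6 = 18  −1 ⇒ G_2=17
G_2=17  [base 6] 2·6 + 5  →[6↦7]→  2·7 + 5 = 19  −1 ⇒ G_3=18
G_3=18  [base 7] 2·7 + 4  →[7↦8]→  2·8 + 4 = 20  −1 ⇒ G_4=19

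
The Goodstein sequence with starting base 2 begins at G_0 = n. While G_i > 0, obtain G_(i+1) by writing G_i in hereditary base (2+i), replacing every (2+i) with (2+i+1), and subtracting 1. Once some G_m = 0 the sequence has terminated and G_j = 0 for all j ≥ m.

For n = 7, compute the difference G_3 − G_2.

2868

G_0=7  [base 2] 2^2 + 2 + 1  →[2↦3]→  3^3 + 3 + 1 = 31  −1 ⇒ G_1=30
G_1=30  [base 3] 3^3 + 3  →[3↦4]→  4^4 + 4 = 260  −1 ⇒ G_2=259
G_2=259  [base 4] 4^4 + 3  →[4↦5]→  5^5 + 3 = 3128  −1 ⇒ G_3=3127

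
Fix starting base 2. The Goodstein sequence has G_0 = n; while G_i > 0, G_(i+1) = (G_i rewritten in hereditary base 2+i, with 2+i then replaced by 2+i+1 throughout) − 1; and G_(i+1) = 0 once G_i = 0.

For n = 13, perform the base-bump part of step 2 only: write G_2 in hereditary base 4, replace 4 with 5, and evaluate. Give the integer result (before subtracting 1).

13 —HB2→ 2^(2 + 1) + 2^2 + 1 —bump→ 3^(3 + 1) + 3^3 + 1 = 109 —(−1)→ 108
108 —HB3→ 3^(3 + 1) + 3^3 —bump→ 4^(4 + 1) + 4^4 = 1280 —(−1)→ 1279
1279 —HB4→ 4^(4 + 1) + 3·4^3 + 3·4^2 + 3·4 + 3 —bump→ 5^(5 + 1) + 3·5^3 + 3·5^2 + 3·5 + 3 = 16093 —(−1)→ 16092

16093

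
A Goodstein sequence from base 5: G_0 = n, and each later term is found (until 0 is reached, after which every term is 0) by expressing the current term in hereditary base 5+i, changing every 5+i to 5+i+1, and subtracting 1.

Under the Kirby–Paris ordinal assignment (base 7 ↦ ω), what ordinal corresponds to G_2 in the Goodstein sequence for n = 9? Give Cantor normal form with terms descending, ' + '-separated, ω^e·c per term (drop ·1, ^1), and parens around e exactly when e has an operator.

G_0=9  [base 5] 5 + 4  →[5↦6]→  6 + 4 = 10  −1 ⇒ G_1=9
G_1=9  [base 6] 6 + 3  →[6↦7]→  7 + 3 = 10  −1 ⇒ G_2=9
G_2=9  [base 7] 7 + 2  →[7↦8]→  8 + 2 = 10  −1 ⇒ G_3=9

ω + 2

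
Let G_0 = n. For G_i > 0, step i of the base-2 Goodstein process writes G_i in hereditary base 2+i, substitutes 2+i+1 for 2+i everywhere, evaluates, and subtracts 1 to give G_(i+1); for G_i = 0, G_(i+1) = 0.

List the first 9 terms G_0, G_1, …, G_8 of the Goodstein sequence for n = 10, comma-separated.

(0) 10|_2 = 2^(2 + 1) + 2 ↦ 3^(3 + 1) + 3|_3 = 84 ⇒ 83
(1) 83|_3 = 3^(3 + 1) + 2 ↦ 4^(4 + 1) + 2|_4 = 1026 ⇒ 1025
(2) 1025|_4 = 4^(4 + 1) + 1 ↦ 5^(5 + 1) + 1|_5 = 15626 ⇒ 15625
(3) 15625|_5 = 5^(5 + 1) ↦ 6^(6 + 1)|_6 = 279936 ⇒ 279935
(4) 279935|_6 = 5·6^6 + 5·6^5 + 5·6^4 + 5·6^3 + 5·6^2 + 5·6 + 5 ↦ 5·7^7 + 5·7^5 + 5·7^4 + 5·7^3 + 5·7^2 + 5·7 + 5|_7 = 4215755 ⇒ 4215754
(5) 4215754|_7 = 5·7^7 + 5·7^5 + 5·7^4 + 5·7^3 + 5·7^2 + 5·7 + 4 ↦ 5·8^8 + 5·8^5 + 5·8^4 + 5·8^3 + 5·8^2 + 5·8 + 4|_8 = 84073324 ⇒ 84073323
(6) 84073323|_8 = 5·8^8 + 5·8^5 + 5·8^4 + 5·8^3 + 5·8^2 + 5·8 + 3 ↦ 5·9^9 + 5·9^5 + 5·9^4 + 5·9^3 + 5·9^2 + 5·9 + 3|_9 = 1937434593 ⇒ 1937434592
(7) 1937434592|_9 = 5·9^9 + 5·9^5 + 5·9^4 + 5·9^3 + 5·9^2 + 5·9 + 2 ↦ 5·10^10 + 5·10^5 + 5·10^4 + 5·10^3 + 5·10^2 + 5·10 + 2|_10 = 50000555552 ⇒ 50000555551

10, 83, 1025, 15625, 279935, 4215754, 84073323, 1937434592, 50000555551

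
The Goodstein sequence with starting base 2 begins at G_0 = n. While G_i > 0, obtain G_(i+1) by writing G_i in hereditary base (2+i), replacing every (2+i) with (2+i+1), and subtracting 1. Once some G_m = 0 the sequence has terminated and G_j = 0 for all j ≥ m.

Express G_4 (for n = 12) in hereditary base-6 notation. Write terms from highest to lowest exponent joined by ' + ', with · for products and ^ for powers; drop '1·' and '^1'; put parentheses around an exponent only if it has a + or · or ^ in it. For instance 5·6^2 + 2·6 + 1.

6^(6 + 1) + 2·6^2 + 6 + 5

base 2: 12 = 2^(2 + 1) + 2^2; at 3: 3^(3 + 1) + 3^3 = 108; next = 107
base 3: 107 = 3^(3 + 1) + 2·3^2 + 2·3 + 2; at 4: 4^(4 + 1) + 2·4^2 + 2·4 + 2 = 1066; next = 1065
base 4: 1065 = 4^(4 + 1) + 2·4^2 + 2·4 + 1; at 5: 5^(5 + 1) + 2·5^2 + 2·5 + 1 = 15686; next = 15685
base 5: 15685 = 5^(5 + 1) + 2·5^2 + 2·5; at 6: 6^(6 + 1) + 2·6^2 + 2·6 = 280020; next = 280019
base 6: 280019 = 6^(6 + 1) + 2·6^2 + 6 + 5; at 7: 7^(7 + 1) + 2·7^2 + 7 + 5 = 5764911; next = 5764910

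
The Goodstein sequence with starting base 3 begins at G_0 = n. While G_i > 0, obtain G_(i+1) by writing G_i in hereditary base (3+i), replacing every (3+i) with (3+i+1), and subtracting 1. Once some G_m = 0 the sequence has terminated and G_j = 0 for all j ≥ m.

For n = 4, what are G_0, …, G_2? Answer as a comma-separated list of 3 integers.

G_0 = 4. HB_3(4) = 3 + 1. Bump = 5. G_1 = 4.
G_1 = 4. HB_4(4) = 4. Bump = 5. G_2 = 4.

4, 4, 4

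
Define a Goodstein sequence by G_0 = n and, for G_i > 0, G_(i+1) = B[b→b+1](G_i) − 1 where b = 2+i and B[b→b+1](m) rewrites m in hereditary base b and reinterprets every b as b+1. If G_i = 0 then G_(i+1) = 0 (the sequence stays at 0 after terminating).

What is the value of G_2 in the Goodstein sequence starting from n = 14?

14 —HB2→ 2^(2 + 1) + 2^2 + 2 —bump→ 3^(3 + 1) + 3^3 + 3 = 111 —(−1)→ 110
110 —HB3→ 3^(3 + 1) + 3^3 + 2 —bump→ 4^(4 + 1) + 4^4 + 2 = 1282 —(−1)→ 1281
1281 —HB4→ 4^(4 + 1) + 4^4 + 1 —bump→ 5^(5 + 1) + 5^5 + 1 = 18751 —(−1)→ 18750

1281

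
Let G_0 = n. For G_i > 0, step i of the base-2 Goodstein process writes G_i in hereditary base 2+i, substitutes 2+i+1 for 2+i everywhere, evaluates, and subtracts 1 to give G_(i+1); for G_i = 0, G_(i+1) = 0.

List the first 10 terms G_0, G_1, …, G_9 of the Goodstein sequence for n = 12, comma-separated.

G_0=12  [base 2] 2^(2 + 1) + 2^2  →[2↦3]→  3^(3 + 1) + 3^3 = 108  −1 ⇒ G_1=107
G_1=107  [base 3] 3^(3 + 1) + 2·3^2 + 2·3 + 2  →[3↦4]→  4^(4 + 1) + 2·4^2 + 2·4 + 2 = 1066  −1 ⇒ G_2=1065
G_2=1065  [base 4] 4^(4 + 1) + 2·4^2 + 2·4 + 1  →[4↦5]→  5^(5 + 1) + 2·5^2 + 2·5 + 1 = 15686  −1 ⇒ G_3=15685
G_3=15685  [base 5] 5^(5 + 1) + 2·5^2 + 2·5  →[5↦6]→  6^(6 + 1) + 2·6^2 + 2·6 = 280020  −1 ⇒ G_4=280019
G_4=280019  [base 6] 6^(6 + 1) + 2·6^2 + 6 + 5  →[6↦7]→  7^(7 + 1) + 2·7^2 + 7 + 5 = 5764911  −1 ⇒ G_5=5764910
G_5=5764910  [base 7] 7^(7 + 1) + 2·7^2 + 7 + 4  →[7↦8]→  8^(8 + 1) + 2·8^2 + 8 + 4 = 134217868  −1 ⇒ G_6=134217867
G_6=134217867  [base 8] 8^(8 + 1) + 2·8^2 + 8 + 3  →[8↦9]→  9^(9 + 1) + 2·9^2 + 9 + 3 = 3486784575  −1 ⇒ G_7=3486784574
G_7=3486784574  [base 9] 9^(9 + 1) + 2·9^2 + 9 + 2  →[9↦10]→  10^(10 + 1) + 2·10^2 + 10 + 2 = 100000000212  −1 ⇒ G_8=100000000211
G_8=100000000211  [base 10] 10^(10 + 1) + 2·10^2 + 10 + 1  →[10↦11]→  11^(11 + 1) + 2·11^2 + 11 + 1 = 3138428376975  −1 ⇒ G_9=3138428376974

12, 107, 1065, 15685, 280019, 5764910, 134217867, 3486784574, 100000000211, 3138428376974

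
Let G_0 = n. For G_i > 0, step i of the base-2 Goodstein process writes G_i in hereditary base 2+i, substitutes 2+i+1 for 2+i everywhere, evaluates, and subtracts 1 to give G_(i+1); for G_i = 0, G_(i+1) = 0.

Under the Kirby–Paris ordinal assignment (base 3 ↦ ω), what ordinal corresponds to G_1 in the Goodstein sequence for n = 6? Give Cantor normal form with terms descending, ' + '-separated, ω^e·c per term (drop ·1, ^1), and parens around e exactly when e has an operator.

i=0: 6 = 2^2 + 2 (b=2); 2→3: 3^3 + 3 = 30; 30−1 = 29
i=1: 29 = 3^3 + 2 (b=3); 3→4: 4^4 + 2 = 258; 258−1 = 257

ω^ω + 2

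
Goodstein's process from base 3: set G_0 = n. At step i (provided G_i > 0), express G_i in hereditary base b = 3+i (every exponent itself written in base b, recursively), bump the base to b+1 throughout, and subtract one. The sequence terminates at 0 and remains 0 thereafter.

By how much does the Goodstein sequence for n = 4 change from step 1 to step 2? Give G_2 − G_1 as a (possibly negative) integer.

(0) 4|_3 = 3 + 1 ↦ 4 + 1|_4 = 5 ⇒ 4
(1) 4|_4 = 4 ↦ 5|_5 = 5 ⇒ 4

0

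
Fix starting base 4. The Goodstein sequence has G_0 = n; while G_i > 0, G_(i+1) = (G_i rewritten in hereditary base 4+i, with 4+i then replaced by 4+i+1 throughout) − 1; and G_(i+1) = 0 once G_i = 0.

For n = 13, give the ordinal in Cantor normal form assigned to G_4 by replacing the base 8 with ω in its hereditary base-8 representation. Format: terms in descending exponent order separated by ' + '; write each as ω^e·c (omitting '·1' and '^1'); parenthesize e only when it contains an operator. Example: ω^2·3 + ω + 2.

ω·2 + 3

G_0 = 13. HB_4(13) = 3·4 + 1. Bump = 16. G_1 = 15.
G_1 = 15. HB_5(15) = 3·5. Bump = 18. G_2 = 17.
G_2 = 17. HB_6(17) = 2·6 + 5. Bump = 19. G_3 = 18.
G_3 = 18. HB_7(18) = 2·7 + 4. Bump = 20. G_4 = 19.
G_4 = 19. HB_8(19) = 2·8 + 3. Bump = 21. G_5 = 20.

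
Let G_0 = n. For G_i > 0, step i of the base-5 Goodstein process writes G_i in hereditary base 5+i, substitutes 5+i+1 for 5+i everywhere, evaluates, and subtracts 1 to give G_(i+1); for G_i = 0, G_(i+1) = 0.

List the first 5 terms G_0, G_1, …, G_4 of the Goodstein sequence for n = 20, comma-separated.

20, 23, 25, 27, 29

G_0 = 20. HB_5(20) = 4·5. Bump = 24. G_1 = 23.
G_1 = 23. HB_6(23) = 3·6 + 5. Bump = 26. G_2 = 25.
G_2 = 25. HB_7(25) = 3·7 + 4. Bump = 28. G_3 = 27.
G_3 = 27. HB_8(27) = 3·8 + 3. Bump = 30. G_4 = 29.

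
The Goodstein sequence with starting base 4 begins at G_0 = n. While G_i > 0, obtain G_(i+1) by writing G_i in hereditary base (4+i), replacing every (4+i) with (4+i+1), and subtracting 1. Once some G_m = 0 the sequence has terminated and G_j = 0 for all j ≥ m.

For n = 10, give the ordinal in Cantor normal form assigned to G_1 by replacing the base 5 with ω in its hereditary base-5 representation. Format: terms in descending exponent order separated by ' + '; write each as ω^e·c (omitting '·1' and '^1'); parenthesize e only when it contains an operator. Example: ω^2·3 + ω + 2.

ω·2 + 1

base 4: 10 = 2·4 + 2; at 5: 2·5 + 2 = 12; next = 11
base 5: 11 = 2·5 + 1; at 6: 2·6 + 1 = 13; next = 12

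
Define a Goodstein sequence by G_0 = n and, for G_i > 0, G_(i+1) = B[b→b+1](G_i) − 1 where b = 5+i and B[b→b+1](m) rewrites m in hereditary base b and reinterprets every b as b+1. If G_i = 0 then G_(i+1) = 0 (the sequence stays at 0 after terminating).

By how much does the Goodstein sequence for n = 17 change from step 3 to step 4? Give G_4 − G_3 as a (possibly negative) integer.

(0) 17|_5 = 3·5 + 2 ↦ 3·6 + 2|_6 = 20 ⇒ 19
(1) 19|_6 = 3·6 + 1 ↦ 3·7 + 1|_7 = 22 ⇒ 21
(2) 21|_7 = 3·7 ↦ 3·8|_8 = 24 ⇒ 23
(3) 23|_8 = 2·8 + 7 ↦ 2·9 + 7|_9 = 25 ⇒ 24

1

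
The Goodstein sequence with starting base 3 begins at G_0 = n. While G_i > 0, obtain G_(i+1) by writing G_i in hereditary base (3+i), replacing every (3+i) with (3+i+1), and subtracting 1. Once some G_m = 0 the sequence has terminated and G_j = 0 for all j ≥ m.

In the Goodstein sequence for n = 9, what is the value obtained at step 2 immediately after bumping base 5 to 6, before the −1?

20

i=0: 9 = 3^2 (b=3); 3→4: 4^2 = 16; 16−1 = 15
i=1: 15 = 3·4 + 3 (b=4); 4→5: 3·5 + 3 = 18; 18−1 = 17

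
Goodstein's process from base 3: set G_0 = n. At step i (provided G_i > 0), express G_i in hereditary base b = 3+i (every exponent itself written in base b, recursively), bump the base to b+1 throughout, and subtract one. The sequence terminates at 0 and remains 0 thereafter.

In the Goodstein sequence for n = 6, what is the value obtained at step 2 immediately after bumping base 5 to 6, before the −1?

i=0: 6 = 2·3 (b=3); 3→4: 2·4 = 8; 8−1 = 7
i=1: 7 = 4 + 3 (b=4); 4→5: 5 + 3 = 8; 8−1 = 7
i=2: 7 = 5 + 2 (b=5); 5→6: 6 + 2 = 8; 8−1 = 7

8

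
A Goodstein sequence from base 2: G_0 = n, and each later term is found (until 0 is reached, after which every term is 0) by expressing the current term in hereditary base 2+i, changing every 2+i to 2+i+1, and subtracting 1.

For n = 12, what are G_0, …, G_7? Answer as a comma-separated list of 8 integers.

12, 107, 1065, 15685, 280019, 5764910, 134217867, 3486784574

G_0 = 12. HB_2(12) = 2^(2 + 1) + 2^2. Bump = 108. G_1 = 107.
G_1 = 107. HB_3(107) = 3^(3 + 1) + 2·3^2 + 2·3 + 2. Bump = 1066. G_2 = 1065.
G_2 = 1065. HB_4(1065) = 4^(4 + 1) + 2·4^2 + 2·4 + 1. Bump = 15686. G_3 = 15685.
G_3 = 15685. HB_5(15685) = 5^(5 + 1) + 2·5^2 + 2·5. Bump = 280020. G_4 = 280019.
G_4 = 280019. HB_6(280019) = 6^(6 + 1) + 2·6^2 + 6 + 5. Bump = 5764911. G_5 = 5764910.
G_5 = 5764910. HB_7(5764910) = 7^(7 + 1) + 2·7^2 + 7 + 4. Bump = 134217868. G_6 = 134217867.
G_6 = 134217867. HB_8(134217867) = 8^(8 + 1) + 2·8^2 + 8 + 3. Bump = 3486784575. G_7 = 3486784574.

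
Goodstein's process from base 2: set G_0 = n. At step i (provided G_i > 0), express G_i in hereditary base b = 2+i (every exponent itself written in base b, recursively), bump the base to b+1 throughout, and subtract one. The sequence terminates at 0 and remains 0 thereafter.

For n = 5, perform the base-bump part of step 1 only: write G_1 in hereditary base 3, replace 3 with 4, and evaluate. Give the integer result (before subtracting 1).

256

i=0: 5 = 2^2 + 1 (b=2); 2→3: 3^3 + 1 = 28; 28−1 = 27
i=1: 27 = 3^3 (b=3); 3→4: 4^4 = 256; 256−1 = 255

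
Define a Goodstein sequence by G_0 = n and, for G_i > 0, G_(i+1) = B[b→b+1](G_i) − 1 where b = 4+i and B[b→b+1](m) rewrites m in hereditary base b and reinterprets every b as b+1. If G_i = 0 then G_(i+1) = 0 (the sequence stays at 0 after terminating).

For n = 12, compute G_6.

(0) 12|_4 = 3·4 ↦ 3·5|_5 = 15 ⇒ 14
(1) 14|_5 = 2·5 + 4 ↦ 2·6 + 4|_6 = 16 ⇒ 15
(2) 15|_6 = 2·6 + 3 ↦ 2·7 + 3|_7 = 17 ⇒ 16
(3) 16|_7 = 2·7 + 2 ↦ 2·8 + 2|_8 = 18 ⇒ 17
(4) 17|_8 = 2·8 + 1 ↦ 2·9 + 1|_9 = 19 ⇒ 18
(5) 18|_9 = 2·9 ↦ 2·10|_10 = 20 ⇒ 19
(6) 19|_10 = 10 + 9 ↦ 11 + 9|_11 = 20 ⇒ 19

19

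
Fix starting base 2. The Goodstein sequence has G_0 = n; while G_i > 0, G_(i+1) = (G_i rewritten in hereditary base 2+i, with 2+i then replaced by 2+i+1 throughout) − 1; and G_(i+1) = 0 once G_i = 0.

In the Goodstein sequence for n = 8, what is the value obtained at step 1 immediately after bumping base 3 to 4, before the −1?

G_0=8  [base 2] 2^(2 + 1)  →[2↦3]→  3^(3 + 1) = 81  −1 ⇒ G_1=80
G_1=80  [base 3] 2·3^3 + 2·3^2 + 2·3 + 2  →[3↦4]→  2·4^4 + 2·4^2 + 2·4 + 2 = 554  −1 ⇒ G_2=553

554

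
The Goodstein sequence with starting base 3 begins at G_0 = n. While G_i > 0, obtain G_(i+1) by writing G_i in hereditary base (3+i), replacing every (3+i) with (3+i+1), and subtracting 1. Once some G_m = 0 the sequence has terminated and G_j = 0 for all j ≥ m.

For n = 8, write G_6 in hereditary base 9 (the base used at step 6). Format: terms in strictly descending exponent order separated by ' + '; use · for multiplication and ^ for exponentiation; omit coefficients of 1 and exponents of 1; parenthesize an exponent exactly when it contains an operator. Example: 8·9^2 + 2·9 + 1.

G_0 = 8. HB_3(8) = 2·3 + 2. Bump = 10. G_1 = 9.
G_1 = 9. HB_4(9) = 2·4 + 1. Bump = 11. G_2 = 10.
G_2 = 10. HB_5(10) = 2·5. Bump = 12. G_3 = 11.
G_3 = 11. HB_6(11) = 6 + 5. Bump = 12. G_4 = 11.
G_4 = 11. HB_7(11) = 7 + 4. Bump = 12. G_5 = 11.
G_5 = 11. HB_8(11) = 8 + 3. Bump = 12. G_6 = 11.
G_6 = 11. HB_9(11) = 9 + 2. Bump = 12. G_7 = 11.

9 + 2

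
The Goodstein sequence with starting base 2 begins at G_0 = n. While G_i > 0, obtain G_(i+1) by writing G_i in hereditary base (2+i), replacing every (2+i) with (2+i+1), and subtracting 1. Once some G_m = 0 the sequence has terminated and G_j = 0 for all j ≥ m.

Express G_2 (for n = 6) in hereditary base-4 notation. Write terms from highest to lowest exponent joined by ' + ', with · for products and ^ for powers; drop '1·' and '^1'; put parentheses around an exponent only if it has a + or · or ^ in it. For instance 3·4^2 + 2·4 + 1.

step 0: 6 = 2^2 + 2; sub 3 for 2: 3^3 + 3; = 30; G_1 = 30−1 = 29
step 1: 29 = 3^3 + 2; sub 4 for 3: 4^4 + 2; = 258; G_2 = 258−1 = 257
step 2: 257 = 4^4 + 1; sub 5 for 4: 5^5 + 1; = 3126; G_3 = 3126−1 = 3125

4^4 + 1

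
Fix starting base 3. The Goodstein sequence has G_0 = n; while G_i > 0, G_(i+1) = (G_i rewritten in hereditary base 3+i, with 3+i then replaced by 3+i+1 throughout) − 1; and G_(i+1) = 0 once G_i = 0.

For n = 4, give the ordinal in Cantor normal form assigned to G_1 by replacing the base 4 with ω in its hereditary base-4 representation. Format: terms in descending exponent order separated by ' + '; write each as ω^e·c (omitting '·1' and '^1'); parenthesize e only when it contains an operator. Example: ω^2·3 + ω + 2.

i=0: 4 = 3 + 1 (b=3); 3→4: 4 + 1 = 5; 5−1 = 4
i=1: 4 = 4 (b=4); 4→5: 5 = 5; 5−1 = 4

ω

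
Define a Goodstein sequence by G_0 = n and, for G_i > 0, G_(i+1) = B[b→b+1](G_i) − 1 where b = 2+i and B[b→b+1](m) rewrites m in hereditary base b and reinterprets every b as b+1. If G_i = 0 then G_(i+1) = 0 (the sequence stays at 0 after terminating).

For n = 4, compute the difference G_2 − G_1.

G_0=4  [base 2] 2^2  →[2↦3]→  3^3 = 27  −1 ⇒ G_1=26
G_1=26  [base 3] 2·3^2 + 2·3 + 2  →[3↦4]→  2·4^2 + 2·4 + 2 = 42  −1 ⇒ G_2=41

15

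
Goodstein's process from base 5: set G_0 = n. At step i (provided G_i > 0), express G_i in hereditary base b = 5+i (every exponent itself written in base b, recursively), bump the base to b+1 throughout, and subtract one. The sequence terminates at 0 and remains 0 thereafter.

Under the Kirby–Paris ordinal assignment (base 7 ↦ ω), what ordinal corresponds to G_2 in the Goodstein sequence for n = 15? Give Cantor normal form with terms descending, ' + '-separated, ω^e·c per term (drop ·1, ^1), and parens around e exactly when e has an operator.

ω·2 + 4

step 0: 15 = 3·5; sub 6 for 5: 3·6; = 18; G_1 = 18−1 = 17
step 1: 17 = 2·6 + 5; sub 7 for 6: 2·7 + 5; = 19; G_2 = 19−1 = 18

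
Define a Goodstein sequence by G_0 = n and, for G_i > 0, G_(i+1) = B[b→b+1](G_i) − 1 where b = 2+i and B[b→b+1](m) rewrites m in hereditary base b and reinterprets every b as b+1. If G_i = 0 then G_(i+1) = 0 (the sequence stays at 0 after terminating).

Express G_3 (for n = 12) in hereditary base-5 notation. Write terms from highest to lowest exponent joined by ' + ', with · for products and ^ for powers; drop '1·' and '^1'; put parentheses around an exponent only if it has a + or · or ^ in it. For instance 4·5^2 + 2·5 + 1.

5^(5 + 1) + 2·5^2 + 2·5

G_0=12  [base 2] 2^(2 + 1) + 2^2  →[2↦3]→  3^(3 + 1) + 3^3 = 108  −1 ⇒ G_1=107
G_1=107  [base 3] 3^(3 + 1) + 2·3^2 + 2·3 + 2  →[3↦4]→  4^(4 + 1) + 2·4^2 + 2·4 + 2 = 1066  −1 ⇒ G_2=1065
G_2=1065  [base 4] 4^(4 + 1) + 2·4^2 + 2·4 + 1  →[4↦5]→  5^(5 + 1) + 2·5^2 + 2·5 + 1 = 15686  −1 ⇒ G_3=15685
G_3=15685  [base 5] 5^(5 + 1) + 2·5^2 + 2·5  →[5↦6]→  6^(6 + 1) + 2·6^2 + 2·6 = 280020  −1 ⇒ G_4=280019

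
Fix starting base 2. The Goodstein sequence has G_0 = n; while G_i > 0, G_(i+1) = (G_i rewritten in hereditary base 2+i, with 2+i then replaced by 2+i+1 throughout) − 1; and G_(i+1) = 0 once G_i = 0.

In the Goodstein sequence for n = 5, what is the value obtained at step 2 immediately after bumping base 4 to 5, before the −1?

468

G_0=5  [base 2] 2^2 + 1  →[2↦3]→  3^3 + 1 = 28  −1 ⇒ G_1=27
G_1=27  [base 3] 3^3  →[3↦4]→  4^4 = 256  −1 ⇒ G_2=255
G_2=255  [base 4] 3·4^3 + 3·4^2 + 3·4 + 3  →[4↦5]→  3·5^3 + 3·5^2 + 3·5 + 3 = 468  −1 ⇒ G_3=467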